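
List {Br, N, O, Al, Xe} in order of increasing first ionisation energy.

Al, Br, Xe, O, N

N is in period 2, group 15; O is in period 2, group 16; Al is in period 3, group 13; Br is in period 4, group 17; Xe is in period 5, group 18.
Removing the outermost electron gets harder across a period and easier down a group.
Neither a single period nor a single group — weigh both effects.
Br > Al: the two effects oppose for this pair; the across-period effect wins (1140 vs 578 kJ/mol).
Xe > Br: the two effects oppose for this pair; the across-period effect wins (1170 vs 1140 kJ/mol).
O > Xe: the two effects oppose for this pair; the down-group effect wins (1314 vs 1170 kJ/mol).
N > O: this pair runs against the simple trend — see the exception note.
Note the exception: N has a higher first ionization energy than O, contrary to the simple trend — pairing an electron in O's 2p⁴ costs repulsion energy, so O ionizes more easily than half-filled N (2p³).
For reference (kJ/mol): N 1402, O 1314, Al 578, Br 1140, Xe 1170.
So from lowest to highest: Al < Br < Xe < O < N.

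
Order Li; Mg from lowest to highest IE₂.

Mg < Li

After 1 electron has been removed, what remains? Li⁺ is the bare [He] core; Mg⁺ still has 1 valence electron.
Pulling an electron out of a noble-gas core costs far more than removing a remaining valence electron, so Li sits at the high end of IE_2.
The numbers (kJ/mol): Li 7298, Mg 1451.
So the second ionization energies run Mg < Li.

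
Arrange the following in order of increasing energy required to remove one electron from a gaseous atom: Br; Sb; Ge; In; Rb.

Rb < In < Ge < Sb < Br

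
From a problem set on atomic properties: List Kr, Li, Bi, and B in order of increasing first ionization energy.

Li, Bi, B, Kr

Li is in period 2, group 1; B is in period 2, group 13; Kr is in period 4, group 18; Bi is in period 6, group 15.
IE₁ increases left→right with effective nuclear charge and decreases top→bottom as the valence shell moves farther out.
These span different periods and groups, so the two trends combine.
Bi > Li: period and group pull opposite ways; the across-period shift dominates (703 vs 520 kJ/mol).
B > Bi: period and group pull opposite ways; the down-group shift dominates (801 vs 703 kJ/mol).
Kr > B: the two effects oppose for this pair; the across-period effect wins (1351 vs 801 kJ/mol).
Approximate values (kJ/mol): Li 520, B 801, Kr 1351, Bi 703.
So from lowest to highest: Li < Bi < B < Kr.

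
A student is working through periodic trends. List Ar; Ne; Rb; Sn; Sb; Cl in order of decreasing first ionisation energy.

Ne is in period 2, group 18; Cl is in period 3, group 17; Ar is in period 3, group 18; Rb is in period 5, group 1; Sn is in period 5, group 14; Sb is in period 5, group 15.
IE₁ increases left→right with effective nuclear charge and decreases top→bottom as the valence shell moves farther out.
Neither a single period nor a single group — weigh both effects.
Sn > Rb: both are in period 5; the period trend gives Sn the larger value.
Sb > Sn: Sb lies to the right of Sn in period 5, so the across-period effect alone puts Sb higher.
Cl > Sb: relative to Sb, both the across-period and down-group shifts push Cl's first ionization energy up.
Ar > Cl: both are in period 3; the period trend gives Ar the larger value.
Ne > Ar: Ne sits above Ar in group 18, so the down-group effect alone puts Ne higher.
For reference (kJ/mol): Ne 2081, Cl 1251, Ar 1521, Rb 403, Sn 709, Sb 831.
So from highest to lowest: Ne > Ar > Cl > Sb > Sn > Rb.

Ne > Ar > Cl > Sb > Sn > Rb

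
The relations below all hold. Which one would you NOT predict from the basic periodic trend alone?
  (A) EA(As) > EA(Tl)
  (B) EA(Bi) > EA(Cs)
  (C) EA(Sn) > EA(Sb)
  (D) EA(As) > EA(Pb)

(C)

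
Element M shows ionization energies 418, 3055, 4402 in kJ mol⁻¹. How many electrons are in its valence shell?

1

Look for the largest jump between consecutive ionization energies: IE2/IE1 ≈ 7.3, far larger than any earlier ratio.
That jump marks the point where a core electron is being removed. So the atom has 1 valence electron.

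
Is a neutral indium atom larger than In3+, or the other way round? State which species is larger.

In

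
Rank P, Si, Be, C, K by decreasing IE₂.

IE_2 is the cost of taking one more electron from the +1 cation: P⁺ still has 4 valence electrons; Si⁺ still has 3 valence electrons; Be⁺ still has 1 valence electron; C⁺ still has 3 valence electrons; K⁺ is the bare [Ar] core.
Pulling an electron out of a noble-gas core costs far more than removing a remaining valence electron, so K sits at the high end of IE_2.
Valence configurations: P⁺ [Ne]3s²3p², Si⁺ [Ne]3s²3p¹, Be⁺ [He]2s¹, C⁺ [He]2s²2p¹.
Approximate IE_2 values (kJ/mol): P 1907, Si 1577, Be 1757, C 2353, K 3052.
Hence IE_2: Si < Be < P < C < K.

K, C, P, Be, Si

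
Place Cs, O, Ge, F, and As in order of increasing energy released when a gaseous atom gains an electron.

Cs < As < Ge < O < F

EA tends to increase across a period and decrease down a group, though the pattern is less regular than for IE or radius.
Neither a single period nor a single group — weigh both effects.
As > Cs: both effects reinforce here, so As is clearly the higher of the two.
Ge > As: this pair runs against the simple trend — see the exception note.
O > Ge: relative to Ge, both the across-period and down-group shifts push O's electron affinity up.
F > O: both are in period 2; the period trend gives F the larger value.
Note the exception: Ge has a higher electron affinity than As, contrary to the simple trend — adding an electron to As's half-filled 4p³ is unfavourable, so Ge (4p²) has the more exothermic EA.
For reference (kJ/mol): O 141, F 328, Ge 119, As 78, Cs 46.
So from lowest to highest: Cs < As < Ge < O < F.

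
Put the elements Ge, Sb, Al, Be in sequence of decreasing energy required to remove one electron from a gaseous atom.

IE₁ increases left→right with effective nuclear charge and decreases top→bottom as the valence shell moves farther out.
A diagonal step moves right (one effect) and down (the opposite effect) at once.
Ge > Al: period and group pull opposite ways; the across-period shift dominates (762 vs 578 kJ/mol).
Sb > Ge: the two effects oppose for this pair; the across-period effect wins (831 vs 762 kJ/mol).
Be > Sb: the two effects oppose for this pair; the down-group effect wins (900 vs 831 kJ/mol).
Approximate values (kJ/mol): Be 900, Al 578, Ge 762, Sb 831.
So from highest to lowest: Be > Sb > Ge > Al.

Be > Sb > Ge > Al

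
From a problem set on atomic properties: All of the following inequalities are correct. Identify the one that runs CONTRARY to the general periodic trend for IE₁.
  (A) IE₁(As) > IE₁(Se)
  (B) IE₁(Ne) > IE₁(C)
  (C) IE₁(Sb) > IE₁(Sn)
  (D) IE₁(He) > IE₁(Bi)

(A)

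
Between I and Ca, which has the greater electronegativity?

EN rises left→right (higher Z_eff, smaller atoms) and falls top→bottom (larger, more shielded atoms).
Here both period and group differ, so the two effects have to be weighed against each other.
I > Ca: the two effects oppose for this pair; the across-period effect wins (2.66 vs 1.00).
For reference (Pauling): Ca 1.00, I 2.66.
So I has the greater electronegativity (I > Ca).

I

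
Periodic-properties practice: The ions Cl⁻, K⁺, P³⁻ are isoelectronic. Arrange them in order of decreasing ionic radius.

P³⁻ > Cl⁻ > K⁺

All of these have 18 electrons, so size is governed by nuclear charge alone: the more protons, the stronger the pull on the same electron cloud, and the smaller the ion.
Nuclear charges: K⁺ (Z=19), Cl⁻ (Z=17), P³⁻ (Z=15).
Largest to smallest: P³⁻ > Cl⁻ > K⁺.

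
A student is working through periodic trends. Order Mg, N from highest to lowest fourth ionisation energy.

Mg > N

The fourth ionization energy removes an electron from the +3 ion. For each element: Mg³⁺ is already 1 electron into the core; N³⁺ still has 2 valence electrons.
Pulling an electron out of a noble-gas core costs far more than removing a remaining valence electron, so Mg sits at the high end of IE_4.
The numbers (kJ/mol): Mg 10543, N 7475.
Putting it together, IE_4: N < Mg.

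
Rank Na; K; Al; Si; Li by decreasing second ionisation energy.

After 1 electron has been removed, what remains? Na⁺ is the bare [Ne] core; K⁺ is the bare [Ar] core; Al⁺ still has 2 valence electrons; Si⁺ still has 3 valence electrons; Li⁺ is the bare [He] core.
Pulling an electron out of a noble-gas core costs far more than removing a remaining valence electron, so K, Na and Li sit at the high end of IE_2.
Valence configurations: Al⁺ [Ne]3s², Si⁺ [Ne]3s²3p¹.
Si⁺ loses a lone 3p electron whereas Al⁺ must break into a filled 3s² pair, so IE_2(Al) > IE_2(Si) even though Si has the higher nuclear charge.
Approximate IE_2 values (kJ/mol): Na 4562, K 3052, Al 1817, Si 1577, Li 7298.
Hence IE_2: Si < Al < K < Na < Li.

Li, Na, K, Al, Si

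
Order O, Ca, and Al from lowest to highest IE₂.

Ca < Al < O

After 1 electron has been removed, what remains? O⁺ still has 5 valence electrons; Ca⁺ still has 1 valence electron; Al⁺ still has 2 valence electrons.
All are still removing valence electrons, so compare the +1 ions as you would atoms: IE_2 generally rises across a period (higher Z_eff) and falls down a group (larger shell), subject to the usual subshell exceptions.
Valence configurations: O⁺ [He]2s²2p³, Ca⁺ [Ar]4s¹, Al⁺ [Ne]3s².
The numbers (kJ/mol): O 3388, Ca 1145, Al 1817.
Overall IE_2 order: Ca < Al < O.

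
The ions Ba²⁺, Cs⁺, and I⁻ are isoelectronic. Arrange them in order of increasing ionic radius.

Ba²⁺ < Cs⁺ < I⁻

All of these have 54 electrons, so size is governed by nuclear charge alone: the more protons, the stronger the pull on the same electron cloud, and the smaller the ion.
Nuclear charges: Ba²⁺ (Z=56), Cs⁺ (Z=55), I⁻ (Z=53).
Smallest to largest: Ba²⁺ < Cs⁺ < I⁻.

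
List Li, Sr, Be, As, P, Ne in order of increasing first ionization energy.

Li < Sr < Be < As < P < Ne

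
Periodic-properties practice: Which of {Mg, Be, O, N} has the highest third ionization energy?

Be

IE_3 is the cost of taking one more electron from the +2 cation: Mg²⁺ is the bare [Ne] core; Be²⁺ is the bare [He] core; O²⁺ still has 4 valence electrons; N²⁺ still has 3 valence electrons.
Pulling an electron out of a noble-gas core costs far more than removing a remaining valence electron, so Mg and Be sit at the high end of IE_3.
Valence configurations: O²⁺ [He]2s²2p², N²⁺ [He]2s²2p¹.
Approximate IE_3 values (kJ/mol): Mg 7733, Be 14849, O 5300, N 4578.
Overall IE_3 order: N < O < Mg < Be.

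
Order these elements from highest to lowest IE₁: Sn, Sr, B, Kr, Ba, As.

Kr, As, B, Sn, Sr, Ba

B is in period 2, group 13; As is in period 4, group 15; Kr is in period 4, group 18; Sr is in period 5, group 2; Sn is in period 5, group 14; Ba is in period 6, group 2.
Across a period the outer electron is held more tightly (higher IE₁); down a group it sits in a higher shell, more shielded, and comes off more easily.
Here both period and group differ, so the two effects have to be weighed against each other.
Sr > Ba: they share group 2; the group trend gives Sr the larger value.
Sn > Sr: both are in period 5; the period trend gives Sn the larger value.
B > Sn: period and group pull opposite ways; the down-group shift dominates (801 vs 709 kJ/mol).
As > B: period and group pull opposite ways; the across-period shift dominates (947 vs 801 kJ/mol).
Kr > As: both are in period 4; the period trend gives Kr the larger value.
Tabulated first ionization energy (kJ/mol): B 801, As 947, Kr 1351, Sr 550, Sn 709, Ba 503.
So from highest to lowest: Kr > As > B > Sn > Sr > Ba.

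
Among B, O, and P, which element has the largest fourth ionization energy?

Consider each +3 ion: B³⁺ is the bare [He] core; O³⁺ still has 3 valence electrons; P³⁺ still has 2 valence electrons.
Pulling an electron out of a noble-gas core costs far more than removing a remaining valence electron, so B sits at the high end of IE_4.
Valence configurations: O³⁺ [He]2s²2p¹, P³⁺ [Ne]3s².
Approximate IE_4 values (kJ/mol): B 25026, O 7469, P 4964.
Hence IE_4: P < O < B.

B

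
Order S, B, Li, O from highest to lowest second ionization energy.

Li > O > B > S

Consider each +1 ion: S⁺ still has 5 valence electrons; B⁺ still has 2 valence electrons; Li⁺ is the bare [He] core; O⁺ still has 5 valence electrons.
Core electrons are held far more tightly than valence electrons, so Li tops the IE_2 order.
Valence configurations: S⁺ [Ne]3s²3p³, B⁺ [He]2s², O⁺ [He]2s²2p³.
Approximate IE_2 values (kJ/mol): S 2252, B 2427, Li 7298, O 3388.
So the second ionization energies run S < B < O < Li.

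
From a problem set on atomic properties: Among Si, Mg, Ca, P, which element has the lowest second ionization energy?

IE_2 is the cost of taking one more electron from the +1 cation: Si⁺ still has 3 valence electrons; Mg⁺ still has 1 valence electron; Ca⁺ still has 1 valence electron; P⁺ still has 4 valence electrons.
All are still removing valence electrons, so compare the +1 ions as you would atoms: IE_2 generally rises across a period (higher Z_eff) and falls down a group (larger shell), subject to the usual subshell exceptions.
Valence configurations: Si⁺ [Ne]3s²3p¹, Mg⁺ [Ne]3s¹, Ca⁺ [Ar]4s¹, P⁺ [Ne]3s²3p².
Approximate IE_2 values (kJ/mol): Si 1577, Mg 1451, Ca 1145, P 1907.
Hence IE_2: Ca < Mg < Si < P.

Ca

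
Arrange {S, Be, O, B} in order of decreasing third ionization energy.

Be, O, B, S

After 2 electrons have been removed, what remains? S²⁺ still has 4 valence electrons; Be²⁺ is the bare [He] core; O²⁺ still has 4 valence electrons; B²⁺ still has 1 valence electron.
Pulling an electron out of a noble-gas core costs far more than removing a remaining valence electron, so Be sits at the high end of IE_3.
Valence configurations: S²⁺ [Ne]3s²3p², O²⁺ [He]2s²2p², B²⁺ [He]2s¹.
Tabulated IE_3 (kJ/mol): S 3357, Be 14849, O 5300, B 3660.
Overall IE_3 order: S < B < O < Be.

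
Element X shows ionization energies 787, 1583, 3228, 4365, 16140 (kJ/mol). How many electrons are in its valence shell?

4

Look for the largest jump between consecutive ionization energies: IE5/IE4 ≈ 3.7, far larger than any earlier ratio.
That jump marks the point where a core electron is being removed. So the atom has 4 valence electrons.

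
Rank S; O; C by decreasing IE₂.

O > C > S

The second ionization energy removes an electron from the +1 ion. For each element: S⁺ still has 5 valence electrons; O⁺ still has 5 valence electrons; C⁺ still has 3 valence electrons.
All are still removing valence electrons, so compare the +1 ions as you would atoms: IE_2 generally rises across a period (higher Z_eff) and falls down a group (larger shell), subject to the usual subshell exceptions.
Valence configurations: S⁺ [Ne]3s²3p³, O⁺ [He]2s²2p³, C⁺ [He]2s²2p¹.
The numbers (kJ/mol): S 2252, O 3388, C 2353.
So the second ionization energies run S < C < O.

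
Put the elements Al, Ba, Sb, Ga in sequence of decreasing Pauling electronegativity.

Sb > Ga > Al > Ba

Electronegativity increases across a period and decreases down a group, tracking effective nuclear charge and atomic size.
These span different periods and groups, so the two trends combine.
Al > Ba: relative to Ba, both the across-period and down-group shifts push Al's electronegativity up.
Ga > Al: this pair runs against the simple trend — see the exception note.
Sb > Ga: the two effects oppose for this pair; the across-period effect wins (2.05 vs 1.81).
Note the exception: Ga has a higher electronegativity than Al, contrary to the simple trend — poor shielding by filled d (and f) subshells raises the heavier element's effective nuclear charge more than the simple down-group trend predicts.
For reference (Pauling): Al 1.61, Ga 1.81, Sb 2.05, Ba 0.89.
So from highest to lowest: Sb > Ga > Al > Ba.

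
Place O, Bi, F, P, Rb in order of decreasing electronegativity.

Electronegativity increases across a period and decreases down a group, tracking effective nuclear charge and atomic size.
Neither a single period nor a single group — weigh both effects.
Bi > Rb: period and group pull opposite ways; the across-period shift dominates (2.02 vs 0.82).
P > Bi: P sits above Bi in group 15, so the down-group effect alone puts P higher.
O > P: relative to P, both the across-period and down-group shifts push O's electronegativity up.
F > O: F lies to the right of O in period 2, so the across-period effect alone puts F higher.
Tabulated electronegativity (Pauling): O 3.44, F 3.98, P 2.19, Rb 0.82, Bi 2.02.
So from highest to lowest: F > O > P > Bi > Rb.

F > O > P > Bi > Rb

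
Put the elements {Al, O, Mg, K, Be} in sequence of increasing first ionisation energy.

K < Al < Mg < Be < O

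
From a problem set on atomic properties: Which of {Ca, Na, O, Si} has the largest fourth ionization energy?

Na

The fourth ionization energy removes an electron from the +3 ion. For each element: Ca³⁺ is already 1 electron into the core; Na³⁺ is already 2 electrons into the core; O³⁺ still has 3 valence electrons; Si³⁺ still has 1 valence electron.
Usually core removal costs more than valence removal, but here the competition is close: a tightly held n=2 valence electron can cost more to remove than an n=3 core electron, so the actual values have to decide it.
Valence configurations: O³⁺ [He]2s²2p¹, Si³⁺ [Ne]3s¹.
Approximate IE_4 values (kJ/mol): Ca 6491, Na 9543, O 7469, Si 4356.
Putting it together, IE_4: Si < Ca < O < Na.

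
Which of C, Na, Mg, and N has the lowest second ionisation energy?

Mg

The second ionization energy removes an electron from the +1 ion. For each element: C⁺ still has 3 valence electrons; Na⁺ is the bare [Ne] core; Mg⁺ still has 1 valence electron; N⁺ still has 4 valence electrons.
Breaking into a closed-shell core is much more expensive than removing a leftover valence electron — Na has the largest IE_2 here.
Valence configurations: C⁺ [He]2s²2p¹, Mg⁺ [Ne]3s¹, N⁺ [He]2s²2p².
The numbers (kJ/mol): C 2353, Na 4562, Mg 1451, N 2856.
So the second ionization energies run Mg < C < N < Na.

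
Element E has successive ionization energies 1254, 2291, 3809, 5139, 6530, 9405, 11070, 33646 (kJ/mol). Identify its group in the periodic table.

Group 17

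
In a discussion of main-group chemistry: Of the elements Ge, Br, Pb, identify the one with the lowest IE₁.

Ge is in period 4, group 14; Br is in period 4, group 17; Pb is in period 6, group 14.
IE₁ increases left→right with effective nuclear charge and decreases top→bottom as the valence shell moves farther out.
These span different periods and groups, so the two trends combine.
Ge > Pb: they share group 14; the group trend gives Ge the larger value.
Br > Ge: both are in period 4; the period trend gives Br the larger value.
Approximate values (kJ/mol): Ge 762, Br 1140, Pb 716.
The lowest IE₁ among these belongs to Pb.

Pb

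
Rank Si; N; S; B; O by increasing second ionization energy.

The second ionization energy removes an electron from the +1 ion. For each element: Si⁺ still has 3 valence electrons; N⁺ still has 4 valence electrons; S⁺ still has 5 valence electrons; B⁺ still has 2 valence electrons; O⁺ still has 5 valence electrons.
All are still removing valence electrons, so compare the +1 ions as you would atoms: IE_2 generally rises across a period (higher Z_eff) and falls down a group (larger shell), subject to the usual subshell exceptions.
Valence configurations: Si⁺ [Ne]3s²3p¹, N⁺ [He]2s²2p², S⁺ [Ne]3s²3p³, B⁺ [He]2s², O⁺ [He]2s²2p³.
Approximate IE_2 values (kJ/mol): Si 1577, N 2856, S 2252, B 2427, O 3388.
So the second ionization energies run Si < S < B < N < O.

Si < S < B < N < O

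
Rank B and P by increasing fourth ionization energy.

P, B

IE_4 is the cost of taking one more electron from the +3 cation: B³⁺ is the bare [He] core; P³⁺ still has 2 valence electrons.
Core electrons are held far more tightly than valence electrons, so B tops the IE_4 order.
The numbers (kJ/mol): B 25026, P 4964.
Overall IE_4 order: P < B.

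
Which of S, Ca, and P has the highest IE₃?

IE_3 is the cost of taking one more electron from the +2 cation: S²⁺ still has 4 valence electrons; Ca²⁺ is the bare [Ar] core; P²⁺ still has 3 valence electrons.
Pulling an electron out of a noble-gas core costs far more than removing a remaining valence electron, so Ca sits at the high end of IE_3.
Valence configurations: S²⁺ [Ne]3s²3p², P²⁺ [Ne]3s²3p¹.
The numbers (kJ/mol): S 3357, Ca 4912, P 2914.
So the third ionization energies run P < S < Ca.

Ca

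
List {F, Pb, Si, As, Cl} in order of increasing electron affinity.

Pb < As < Si < F < Cl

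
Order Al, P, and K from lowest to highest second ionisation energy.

Consider each +1 ion: Al⁺ still has 2 valence electrons; P⁺ still has 4 valence electrons; K⁺ is the bare [Ar] core.
Breaking into a closed-shell core is much more expensive than removing a leftover valence electron — K has the largest IE_2 here.
Valence configurations: Al⁺ [Ne]3s², P⁺ [Ne]3s²3p².
Tabulated IE_2 (kJ/mol): Al 1817, P 1907, K 3052.
Overall IE_2 order: Al < P < K.

Al < P < K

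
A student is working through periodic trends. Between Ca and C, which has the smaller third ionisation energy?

Consider each +2 ion: Ca²⁺ is the bare [Ar] core; C²⁺ still has 2 valence electrons.
Breaking into a closed-shell core is much more expensive than removing a leftover valence electron — Ca has the largest IE_3 here.
Tabulated IE_3 (kJ/mol): Ca 4912, C 4620.
So the third ionization energies run C < Ca.

C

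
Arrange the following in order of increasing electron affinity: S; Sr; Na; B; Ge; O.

B is in period 2, group 13; O is in period 2, group 16; Na is in period 3, group 1; S is in period 3, group 16; Ge is in period 4, group 14; Sr is in period 5, group 2.
Atoms with high Z_eff and room in the valence shell (especially the halogens) have the most exothermic electron affinities.
These span different periods and groups, so the two trends combine.
B > Sr: relative to Sr, both the across-period and down-group shifts push B's electron affinity up.
Na > B: this pair runs against the simple trend — see the exception note.
Ge > Na: the two effects oppose for this pair; the across-period effect wins (119 vs 53 kJ/mol).
O > Ge: relative to Ge, both the across-period and down-group shifts push O's electron affinity up.
S > O: this pair runs against the simple trend — see the exception note.
Note the exception: Na has a higher electron affinity than B, contrary to the simple trend — B's ns²np¹ configuration gives only a small electron affinity — the sparsely filled np subshell binds an added electron weakly.
Note the exception: S has a higher electron affinity than O, contrary to the simple trend — the compact 2p subshell of O repels the added electron more than S's larger 3p does.
For reference (kJ/mol): B 27, O 141, Na 53, S 200, Ge 119, Sr 5.
So from lowest to highest: Sr < B < Na < Ge < O < S.

Sr, B, Na, Ge, O, S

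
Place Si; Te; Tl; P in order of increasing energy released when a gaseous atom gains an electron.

EA tends to increase across a period and decrease down a group, though the pattern is less regular than for IE or radius.
Here both period and group differ, so the two effects have to be weighed against each other.
P > Tl: both effects reinforce here, so P is clearly the higher of the two.
Si > P: this pair runs against the simple trend — see the exception note.
Te > Si: period and group pull opposite ways; the across-period shift dominates (190 vs 134 kJ/mol).
Note the exception: Si has a higher electron affinity than P, contrary to the simple trend — adding an electron to P's half-filled 3p³ is unfavourable, so Si (3p²) has the more exothermic EA.
Tabulated electron affinity (kJ/mol): Si 134, P 72, Te 190, Tl 19.
So from lowest to highest: Tl < P < Si < Te.

Tl < P < Si < Te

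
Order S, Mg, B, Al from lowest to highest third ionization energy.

The third ionization energy removes an electron from the +2 ion. For each element: S²⁺ still has 4 valence electrons; Mg²⁺ is the bare [Ne] core; B²⁺ still has 1 valence electron; Al²⁺ still has 1 valence electron.
Core electrons are held far more tightly than valence electrons, so Mg tops the IE_3 order.
Valence configurations: S²⁺ [Ne]3s²3p², B²⁺ [He]2s¹, Al²⁺ [Ne]3s¹.
Tabulated IE_3 (kJ/mol): S 3357, Mg 7733, B 3660, Al 2745.
Overall IE_3 order: Al < S < B < Mg.

Al < S < B < Mg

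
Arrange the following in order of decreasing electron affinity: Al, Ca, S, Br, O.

Br, S, O, Al, Ca

O is in period 2, group 16; Al is in period 3, group 13; S is in period 3, group 16; Ca is in period 4, group 2; Br is in period 4, group 17.
Atoms with high Z_eff and room in the valence shell (especially the halogens) have the most exothermic electron affinities.
Neither a single period nor a single group — weigh both effects.
Al > Ca: both effects reinforce here, so Al is clearly the higher of the two.
O > Al: both effects reinforce here, so O is clearly the higher of the two.
S > O: this pair runs against the simple trend — see the exception note.
Br > S: the two effects oppose for this pair; the across-period effect wins (325 vs 200 kJ/mol).
Note the exception: S has a higher electron affinity than O, contrary to the simple trend — the compact 2p subshell of O repels the added electron more than S's larger 3p does.
For reference (kJ/mol): O 141, Al 42, S 200, Ca 2, Br 325.
So from highest to lowest: Br > S > O > Al > Ca.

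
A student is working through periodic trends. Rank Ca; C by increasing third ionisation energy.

The third ionization energy removes an electron from the +2 ion. For each element: Ca²⁺ is the bare [Ar] core; C²⁺ still has 2 valence electrons.
Pulling an electron out of a noble-gas core costs far more than removing a remaining valence electron, so Ca sits at the high end of IE_3.
Tabulated IE_3 (kJ/mol): Ca 4912, C 4620.
Putting it together, IE_3: C < Ca.

C < Ca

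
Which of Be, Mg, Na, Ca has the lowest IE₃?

After 2 electrons have been removed, what remains? Be²⁺ is the bare [He] core; Mg²⁺ is the bare [Ne] core; Na²⁺ is already 1 electron into the core; Ca²⁺ is the bare [Ar] core.
All of these are removing an electron from a noble-gas core or deeper; the smaller core (lower principal quantum number) is held far more tightly, and within a period the higher nuclear charge binds the same core more tightly.
Approximate IE_3 values (kJ/mol): Be 14849, Mg 7733, Na 6910, Ca 4912.
Putting it together, IE_3: Ca < Na < Mg < Be.

Ca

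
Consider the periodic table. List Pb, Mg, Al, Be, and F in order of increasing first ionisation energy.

Al, Pb, Mg, Be, F

Be is in period 2, group 2; F is in period 2, group 17; Mg is in period 3, group 2; Al is in period 3, group 13; Pb is in period 6, group 14.
Across a period the outer electron is held more tightly (higher IE₁); down a group it sits in a higher shell, more shielded, and comes off more easily.
Here both period and group differ, so the two effects have to be weighed against each other.
Pb > Al: period and group pull opposite ways; the across-period shift dominates (716 vs 578 kJ/mol).
Mg > Pb: the two effects oppose for this pair; the down-group effect wins (738 vs 716 kJ/mol).
Be > Mg: they share group 2; the group trend gives Be the larger value.
F > Be: both are in period 2; the period trend gives F the larger value.
Note the exception: Mg has a higher first ionization energy than Al, contrary to the simple trend — Al's single 3p electron is easier to remove than one from Mg's filled 3s².
Approximate values (kJ/mol): Be 900, F 1681, Mg 738, Al 578, Pb 716.
So from lowest to highest: Al < Pb < Mg < Be < F.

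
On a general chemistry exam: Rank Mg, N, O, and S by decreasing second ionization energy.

O > N > S > Mg

The second ionization energy removes an electron from the +1 ion. For each element: Mg⁺ still has 1 valence electron; N⁺ still has 4 valence electrons; O⁺ still has 5 valence electrons; S⁺ still has 5 valence electrons.
All are still removing valence electrons, so compare the +1 ions as you would atoms: IE_2 generally rises across a period (higher Z_eff) and falls down a group (larger shell), subject to the usual subshell exceptions.
Valence configurations: Mg⁺ [Ne]3s¹, N⁺ [He]2s²2p², O⁺ [He]2s²2p³, S⁺ [Ne]3s²3p³.
Tabulated IE_2 (kJ/mol): Mg 1451, N 2856, O 3388, S 2252.
Hence IE_2: Mg < S < N < O.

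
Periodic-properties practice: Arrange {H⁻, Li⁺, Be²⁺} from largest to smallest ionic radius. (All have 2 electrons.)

All of these have 2 electrons, so size is governed by nuclear charge alone: the more protons, the stronger the pull on the same electron cloud, and the smaller the ion.
Nuclear charges: Be²⁺ (Z=4), Li⁺ (Z=3), H⁻ (Z=1).
Largest to smallest: H⁻ > Li⁺ > Be²⁺.

H⁻ > Li⁺ > Be²⁺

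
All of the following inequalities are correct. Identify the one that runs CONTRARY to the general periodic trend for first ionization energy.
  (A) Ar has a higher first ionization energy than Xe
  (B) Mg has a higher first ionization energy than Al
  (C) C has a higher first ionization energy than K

(B)

The general trend: first ionization energy increases across a period and decreases down a group.
(A) Ar (period 3, group 18) vs Xe (period 5, group 18): the stated order agrees with the simple trend.
(B) Mg (period 3, group 2) vs Al (period 3, group 13): the stated order contradicts the simple trend.
(C) C (period 2, group 14) vs K (period 4, group 1): the stated order agrees with the simple trend.
The exception is (B): Al's single 3p electron is easier to remove than one from Mg's filled 3s².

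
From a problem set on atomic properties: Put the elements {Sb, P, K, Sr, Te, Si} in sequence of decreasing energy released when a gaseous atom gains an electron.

Si is in period 3, group 14; P is in period 3, group 15; K is in period 4, group 1; Sr is in period 5, group 2; Sb is in period 5, group 15; Te is in period 5, group 16.
Atoms with high Z_eff and room in the valence shell (especially the halogens) have the most exothermic electron affinities.
These span different periods and groups, so the two trends combine.
K > Sr: the two effects oppose for this pair; the down-group effect wins (48 vs 5 kJ/mol).
P > K: both effects reinforce here, so P is clearly the higher of the two.
Sb > P: this pair runs against the simple trend — see the exception note.
Si > Sb: period and group pull opposite ways; the down-group shift dominates (134 vs 103 kJ/mol).
Te > Si: the two effects oppose for this pair; the across-period effect wins (190 vs 134 kJ/mol).
Note the exception: Sb has a higher electron affinity than P, contrary to the simple trend — both are half-filled np³, but the pairing/repulsion penalty for the added electron shrinks as the p orbitals become larger and more diffuse down the group, and for Sb that outweighs the weaker nuclear attraction.
Note the exception: Si has a higher electron affinity than P, contrary to the simple trend — adding an electron to P's half-filled 3p³ is unfavourable, so Si (3p²) has the more exothermic EA.
Approximate values (kJ/mol): Si 134, P 72, K 48, Sr 5, Sb 103, Te 190.
So from highest to lowest: Te > Si > Sb > P > K > Sr.

Te, Si, Sb, P, K, Sr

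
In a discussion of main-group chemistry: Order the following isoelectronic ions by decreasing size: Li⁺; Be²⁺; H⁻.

All of these have 2 electrons, so size is governed by nuclear charge alone: the more protons, the stronger the pull on the same electron cloud, and the smaller the ion.
Nuclear charges: Be²⁺ (Z=4), Li⁺ (Z=3), H⁻ (Z=1).
Largest to smallest: H⁻ > Li⁺ > Be²⁺.

H⁻ > Li⁺ > Be²⁺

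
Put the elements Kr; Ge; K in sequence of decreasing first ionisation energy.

Kr, Ge, K

K is in period 4, group 1; Ge is in period 4, group 14; Kr is in period 4, group 18.
IE₁ increases left→right with effective nuclear charge and decreases top→bottom as the valence shell moves farther out.
All lie in period 4, so first ionization energy increases left to right.
So from highest to lowest: Kr > Ge > K.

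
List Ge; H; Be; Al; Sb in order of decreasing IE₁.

H is in period 1, group 1; Be is in period 2, group 2; Al is in period 3, group 13; Ge is in period 4, group 14; Sb is in period 5, group 15.
IE₁ increases left→right with effective nuclear charge and decreases top→bottom as the valence shell moves farther out.
These sit on a diagonal, where the across-period and down-group effects partly cancel.
Ge > Al: period and group pull opposite ways; the across-period shift dominates (762 vs 578 kJ/mol).
Sb > Ge: the two effects oppose for this pair; the across-period effect wins (831 vs 762 kJ/mol).
Be > Sb: period and group pull opposite ways; the down-group shift dominates (900 vs 831 kJ/mol).
H > Be: the two effects oppose for this pair; the down-group effect wins (1312 vs 900 kJ/mol).
Approximate values (kJ/mol): H 1312, Be 900, Al 578, Ge 762, Sb 831.
So from highest to lowest: H > Be > Sb > Ge > Al.

H > Be > Sb > Ge > Al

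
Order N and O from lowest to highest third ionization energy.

N, O

After 2 electrons have been removed, what remains? N²⁺ still has 3 valence electrons; O²⁺ still has 4 valence electrons.
All are still removing valence electrons, so compare the +2 ions as you would atoms: IE_3 generally rises across a period (higher Z_eff) and falls down a group (larger shell), subject to the usual subshell exceptions.
Valence configurations: N²⁺ [He]2s²2p¹, O²⁺ [He]2s²2p².
Approximate IE_3 values (kJ/mol): N 4578, O 5300.
Putting it together, IE_3: N < O.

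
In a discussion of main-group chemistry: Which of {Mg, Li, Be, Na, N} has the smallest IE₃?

After 2 electrons have been removed, what remains? Mg²⁺ is the bare [Ne] core; Li²⁺ is already 1 electron into the core; Be²⁺ is the bare [He] core; Na²⁺ is already 1 electron into the core; N²⁺ still has 3 valence electrons.
Pulling an electron out of a noble-gas core costs far more than removing a remaining valence electron, so Na, Mg, Li and Be sit at the high end of IE_3.
Approximate IE_3 values (kJ/mol): Mg 7733, Li 11815, Be 14849, Na 6910, N 4578.
So the third ionization energies run N < Na < Mg < Li < Be.

N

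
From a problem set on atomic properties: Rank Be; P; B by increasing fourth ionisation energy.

Consider each +3 ion: Be³⁺ is already 1 electron into the core; P³⁺ still has 2 valence electrons; B³⁺ is the bare [He] core.
Pulling an electron out of a noble-gas core costs far more than removing a remaining valence electron, so Be and B sit at the high end of IE_4.
The numbers (kJ/mol): Be 21007, P 4964, B 25026.
Putting it together, IE_4: P < Be < B.

P < Be < B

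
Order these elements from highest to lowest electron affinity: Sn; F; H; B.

F > Sn > H > B

H is in period 1, group 1; B is in period 2, group 13; F is in period 2, group 17; Sn is in period 5, group 14.
Electron affinity generally becomes more exothermic across a period toward the halogens and less exothermic down a group.
These span different periods and groups, so the two trends combine.
H > B: period and group pull opposite ways; the down-group shift dominates (73 vs 27 kJ/mol).
Sn > H: the two effects oppose for this pair; the across-period effect wins (107 vs 73 kJ/mol).
F > Sn: both effects reinforce here, so F is clearly the higher of the two.
Approximate values (kJ/mol): H 73, B 27, F 328, Sn 107.
So from highest to lowest: F > Sn > H > B.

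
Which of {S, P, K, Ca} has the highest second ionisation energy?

The second ionization energy removes an electron from the +1 ion. For each element: S⁺ still has 5 valence electrons; P⁺ still has 4 valence electrons; K⁺ is the bare [Ar] core; Ca⁺ still has 1 valence electron.
Pulling an electron out of a noble-gas core costs far more than removing a remaining valence electron, so K sits at the high end of IE_2.
Valence configurations: S⁺ [Ne]3s²3p³, P⁺ [Ne]3s²3p², Ca⁺ [Ar]4s¹.
Tabulated IE_2 (kJ/mol): S 2252, P 1907, K 3052, Ca 1145.
So the second ionization energies run Ca < P < S < K.

K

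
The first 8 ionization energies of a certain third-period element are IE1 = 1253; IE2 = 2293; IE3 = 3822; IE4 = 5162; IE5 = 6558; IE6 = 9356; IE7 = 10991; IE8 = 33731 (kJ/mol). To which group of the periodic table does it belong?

Group 17

Look for the largest jump between consecutive ionization energies: IE8/IE7 ≈ 3.1, far larger than any earlier ratio.
That jump marks the point where a core electron is being removed. So the atom has 7 valence electrons.
A main-group element with 7 valence electrons is in group 17.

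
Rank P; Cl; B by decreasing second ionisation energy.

B > Cl > P

IE_2 is the cost of taking one more electron from the +1 cation: P⁺ still has 4 valence electrons; Cl⁺ still has 6 valence electrons; B⁺ still has 2 valence electrons.
All are still removing valence electrons, so compare the +1 ions as you would atoms: IE_2 generally rises across a period (higher Z_eff) and falls down a group (larger shell), subject to the usual subshell exceptions.
Valence configurations: P⁺ [Ne]3s²3p², Cl⁺ [Ne]3s²3p⁴, B⁺ [He]2s².
Approximate IE_2 values (kJ/mol): P 1907, Cl 2298, B 2427.
So the second ionization energies run P < Cl < B.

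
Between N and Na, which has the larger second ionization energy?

IE_2 is the cost of taking one more electron from the +1 cation: N⁺ still has 4 valence electrons; Na⁺ is the bare [Ne] core.
Breaking into a closed-shell core is much more expensive than removing a leftover valence electron — Na has the largest IE_2 here.
The numbers (kJ/mol): N 2856, Na 4562.
Overall IE_2 order: N < Na.

Na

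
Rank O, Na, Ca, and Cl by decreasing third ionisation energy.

The third ionization energy removes an electron from the +2 ion. For each element: O²⁺ still has 4 valence electrons; Na²⁺ is already 1 electron into the core; Ca²⁺ is the bare [Ar] core; Cl²⁺ still has 5 valence electrons.
Usually core removal costs more than valence removal, but here the competition is close: a tightly held n=2 valence electron can cost more to remove than an n=3 core electron, so the actual values have to decide it.
Valence configurations: O²⁺ [He]2s²2p², Cl²⁺ [Ne]3s²3p³.
Approximate IE_3 values (kJ/mol): O 5300, Na 6910, Ca 4912, Cl 3822.
Putting it together, IE_3: Cl < Ca < O < Na.

Na, O, Ca, Cl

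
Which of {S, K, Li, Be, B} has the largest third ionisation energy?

Consider each +2 ion: S²⁺ still has 4 valence electrons; K²⁺ is already 1 electron into the core; Li²⁺ is already 1 electron into the core; Be²⁺ is the bare [He] core; B²⁺ still has 1 valence electron.
Pulling an electron out of a noble-gas core costs far more than removing a remaining valence electron, so K, Li and Be sit at the high end of IE_3.
Valence configurations: S²⁺ [Ne]3s²3p², B²⁺ [He]2s¹.
The numbers (kJ/mol): S 3357, K 4420, Li 11815, Be 14849, B 3660.
Putting it together, IE_3: S < B < K < Li < Be.

Be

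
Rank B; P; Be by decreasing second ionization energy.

Consider each +1 ion: B⁺ still has 2 valence electrons; P⁺ still has 4 valence electrons; Be⁺ still has 1 valence electron.
All are still removing valence electrons, so compare the +1 ions as you would atoms: IE_2 generally rises across a period (higher Z_eff) and falls down a group (larger shell), subject to the usual subshell exceptions.
Valence configurations: B⁺ [He]2s², P⁺ [Ne]3s²3p², Be⁺ [He]2s¹.
Approximate IE_2 values (kJ/mol): B 2427, P 1907, Be 1757.
Hence IE_2: Be < P < B.

B, P, Be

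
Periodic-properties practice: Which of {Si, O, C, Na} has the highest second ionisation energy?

The second ionization energy removes an electron from the +1 ion. For each element: Si⁺ still has 3 valence electrons; O⁺ still has 5 valence electrons; C⁺ still has 3 valence electrons; Na⁺ is the bare [Ne] core.
Pulling an electron out of a noble-gas core costs far more than removing a remaining valence electron, so Na sits at the high end of IE_2.
Valence configurations: Si⁺ [Ne]3s²3p¹, O⁺ [He]2s²2p³, C⁺ [He]2s²2p¹.
Approximate IE_2 values (kJ/mol): Si 1577, O 3388, C 2353, Na 4562.
Overall IE_2 order: Si < C < O < Na.

Na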